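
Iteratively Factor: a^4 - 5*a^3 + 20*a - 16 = (a - 4)*(a^3 - a^2 - 4*a + 4) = (a - 4)*(a - 2)*(a^2 + a - 2) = (a - 4)*(a - 2)*(a + 2)*(a - 1)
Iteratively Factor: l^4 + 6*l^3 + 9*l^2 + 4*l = (l + 1)*(l^3 + 5*l^2 + 4*l) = (l + 1)*(l + 4)*(l^2 + l) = l*(l + 1)*(l + 4)*(l + 1)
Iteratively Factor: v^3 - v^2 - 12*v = (v - 4)*(v^2 + 3*v) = (v - 4)*(v + 3)*(v)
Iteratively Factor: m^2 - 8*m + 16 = (m - 4)*(m - 4)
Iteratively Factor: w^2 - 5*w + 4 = (w - 4)*(w - 1)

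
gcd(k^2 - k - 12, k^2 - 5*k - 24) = k + 3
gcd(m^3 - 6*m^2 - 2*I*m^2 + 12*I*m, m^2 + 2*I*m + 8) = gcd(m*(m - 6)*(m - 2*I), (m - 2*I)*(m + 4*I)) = m - 2*I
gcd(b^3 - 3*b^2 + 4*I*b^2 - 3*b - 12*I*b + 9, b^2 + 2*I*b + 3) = b + 3*I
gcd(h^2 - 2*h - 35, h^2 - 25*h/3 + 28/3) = h - 7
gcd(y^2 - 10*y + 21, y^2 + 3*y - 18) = y - 3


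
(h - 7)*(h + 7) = h^2 - 49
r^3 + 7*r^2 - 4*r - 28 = (r - 2)*(r + 2)*(r + 7)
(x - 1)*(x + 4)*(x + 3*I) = x^3 + 3*x^2 + 3*I*x^2 - 4*x + 9*I*x - 12*I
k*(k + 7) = k^2 + 7*k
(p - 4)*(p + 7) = p^2 + 3*p - 28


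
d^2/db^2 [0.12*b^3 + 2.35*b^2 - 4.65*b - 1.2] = 0.72*b + 4.7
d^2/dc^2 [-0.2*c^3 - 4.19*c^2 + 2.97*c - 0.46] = -1.2*c - 8.38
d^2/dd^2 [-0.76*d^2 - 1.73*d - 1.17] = -1.52000000000000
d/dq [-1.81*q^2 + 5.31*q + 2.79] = 5.31 - 3.62*q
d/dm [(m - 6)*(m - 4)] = 2*m - 10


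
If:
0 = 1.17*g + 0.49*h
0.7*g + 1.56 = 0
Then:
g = -2.23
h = 5.32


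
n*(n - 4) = n^2 - 4*n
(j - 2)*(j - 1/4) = j^2 - 9*j/4 + 1/2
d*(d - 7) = d^2 - 7*d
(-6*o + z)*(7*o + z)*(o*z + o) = -42*o^3*z - 42*o^3 + o^2*z^2 + o^2*z + o*z^3 + o*z^2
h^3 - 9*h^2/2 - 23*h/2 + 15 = (h - 6)*(h - 1)*(h + 5/2)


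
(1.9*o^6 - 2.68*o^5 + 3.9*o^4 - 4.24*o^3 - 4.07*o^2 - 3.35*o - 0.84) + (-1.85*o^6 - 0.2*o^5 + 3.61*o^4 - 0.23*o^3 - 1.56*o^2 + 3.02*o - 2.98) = 0.0499999999999998*o^6 - 2.88*o^5 + 7.51*o^4 - 4.47*o^3 - 5.63*o^2 - 0.33*o - 3.82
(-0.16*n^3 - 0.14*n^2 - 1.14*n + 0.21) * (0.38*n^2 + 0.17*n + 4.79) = -0.0608*n^5 - 0.0804*n^4 - 1.2234*n^3 - 0.7846*n^2 - 5.4249*n + 1.0059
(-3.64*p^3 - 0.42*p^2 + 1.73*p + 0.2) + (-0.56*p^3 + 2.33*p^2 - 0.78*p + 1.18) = -4.2*p^3 + 1.91*p^2 + 0.95*p + 1.38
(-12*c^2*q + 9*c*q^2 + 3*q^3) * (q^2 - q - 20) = -12*c^2*q^3 + 12*c^2*q^2 + 240*c^2*q + 9*c*q^4 - 9*c*q^3 - 180*c*q^2 + 3*q^5 - 3*q^4 - 60*q^3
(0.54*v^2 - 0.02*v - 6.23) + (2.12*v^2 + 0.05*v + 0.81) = 2.66*v^2 + 0.03*v - 5.42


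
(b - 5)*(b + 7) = b^2 + 2*b - 35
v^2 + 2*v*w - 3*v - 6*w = (v - 3)*(v + 2*w)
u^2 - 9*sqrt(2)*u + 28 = (u - 7*sqrt(2))*(u - 2*sqrt(2))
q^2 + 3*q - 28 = (q - 4)*(q + 7)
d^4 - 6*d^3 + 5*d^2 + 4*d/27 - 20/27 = (d - 5)*(d - 2/3)^2*(d + 1/3)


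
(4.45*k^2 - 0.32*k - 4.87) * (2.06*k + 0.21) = 9.167*k^3 + 0.2753*k^2 - 10.0994*k - 1.0227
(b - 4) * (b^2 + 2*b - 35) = b^3 - 2*b^2 - 43*b + 140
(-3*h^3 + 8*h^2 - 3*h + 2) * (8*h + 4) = -24*h^4 + 52*h^3 + 8*h^2 + 4*h + 8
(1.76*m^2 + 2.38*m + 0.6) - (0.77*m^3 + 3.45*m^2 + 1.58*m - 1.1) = -0.77*m^3 - 1.69*m^2 + 0.8*m + 1.7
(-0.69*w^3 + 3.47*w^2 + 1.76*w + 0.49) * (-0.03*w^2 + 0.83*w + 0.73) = 0.0207*w^5 - 0.6768*w^4 + 2.3236*w^3 + 3.9792*w^2 + 1.6915*w + 0.3577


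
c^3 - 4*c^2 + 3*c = c*(c - 3)*(c - 1)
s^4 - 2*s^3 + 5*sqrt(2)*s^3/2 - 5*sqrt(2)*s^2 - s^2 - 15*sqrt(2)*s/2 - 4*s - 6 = (s - 3)*(s + 1)*(s + sqrt(2)/2)*(s + 2*sqrt(2))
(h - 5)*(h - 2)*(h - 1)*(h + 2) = h^4 - 6*h^3 + h^2 + 24*h - 20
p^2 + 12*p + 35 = (p + 5)*(p + 7)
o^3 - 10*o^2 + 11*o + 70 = (o - 7)*(o - 5)*(o + 2)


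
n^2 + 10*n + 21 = (n + 3)*(n + 7)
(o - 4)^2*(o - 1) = o^3 - 9*o^2 + 24*o - 16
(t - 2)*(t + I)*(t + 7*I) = t^3 - 2*t^2 + 8*I*t^2 - 7*t - 16*I*t + 14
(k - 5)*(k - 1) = k^2 - 6*k + 5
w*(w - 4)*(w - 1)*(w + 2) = w^4 - 3*w^3 - 6*w^2 + 8*w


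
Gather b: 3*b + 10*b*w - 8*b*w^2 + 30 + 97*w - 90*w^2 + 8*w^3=b*(-8*w^2 + 10*w + 3) + 8*w^3 - 90*w^2 + 97*w + 30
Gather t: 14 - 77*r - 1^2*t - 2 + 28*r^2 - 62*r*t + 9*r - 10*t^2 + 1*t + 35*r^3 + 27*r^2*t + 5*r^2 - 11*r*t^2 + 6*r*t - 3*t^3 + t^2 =35*r^3 + 33*r^2 - 68*r - 3*t^3 + t^2*(-11*r - 9) + t*(27*r^2 - 56*r) + 12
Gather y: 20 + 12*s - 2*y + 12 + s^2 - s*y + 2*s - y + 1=s^2 + 14*s + y*(-s - 3) + 33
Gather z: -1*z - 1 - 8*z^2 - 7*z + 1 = -8*z^2 - 8*z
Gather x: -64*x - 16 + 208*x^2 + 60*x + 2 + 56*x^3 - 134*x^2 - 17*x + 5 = 56*x^3 + 74*x^2 - 21*x - 9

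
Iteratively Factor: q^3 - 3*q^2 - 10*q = (q)*(q^2 - 3*q - 10) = q*(q + 2)*(q - 5)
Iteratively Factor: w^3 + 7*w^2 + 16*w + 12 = (w + 3)*(w^2 + 4*w + 4) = (w + 2)*(w + 3)*(w + 2)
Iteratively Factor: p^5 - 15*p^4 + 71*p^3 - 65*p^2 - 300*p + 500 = (p - 5)*(p^4 - 10*p^3 + 21*p^2 + 40*p - 100) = (p - 5)*(p + 2)*(p^3 - 12*p^2 + 45*p - 50) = (p - 5)*(p - 2)*(p + 2)*(p^2 - 10*p + 25) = (p - 5)^2*(p - 2)*(p + 2)*(p - 5)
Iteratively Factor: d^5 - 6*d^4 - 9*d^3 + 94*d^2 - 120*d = (d - 5)*(d^4 - d^3 - 14*d^2 + 24*d) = (d - 5)*(d - 2)*(d^3 + d^2 - 12*d) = (d - 5)*(d - 3)*(d - 2)*(d^2 + 4*d) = (d - 5)*(d - 3)*(d - 2)*(d + 4)*(d)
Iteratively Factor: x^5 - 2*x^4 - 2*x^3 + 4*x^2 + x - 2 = (x - 2)*(x^4 - 2*x^2 + 1) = (x - 2)*(x - 1)*(x^3 + x^2 - x - 1) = (x - 2)*(x - 1)*(x + 1)*(x^2 - 1) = (x - 2)*(x - 1)*(x + 1)^2*(x - 1)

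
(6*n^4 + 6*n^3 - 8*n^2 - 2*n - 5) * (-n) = -6*n^5 - 6*n^4 + 8*n^3 + 2*n^2 + 5*n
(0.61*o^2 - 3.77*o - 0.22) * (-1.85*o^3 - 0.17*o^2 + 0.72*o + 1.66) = -1.1285*o^5 + 6.8708*o^4 + 1.4871*o^3 - 1.6644*o^2 - 6.4166*o - 0.3652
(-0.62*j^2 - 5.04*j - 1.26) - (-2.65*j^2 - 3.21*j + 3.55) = 2.03*j^2 - 1.83*j - 4.81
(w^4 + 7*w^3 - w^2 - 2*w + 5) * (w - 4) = w^5 + 3*w^4 - 29*w^3 + 2*w^2 + 13*w - 20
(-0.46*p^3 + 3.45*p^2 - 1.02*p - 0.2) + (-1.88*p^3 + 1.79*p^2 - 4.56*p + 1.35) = -2.34*p^3 + 5.24*p^2 - 5.58*p + 1.15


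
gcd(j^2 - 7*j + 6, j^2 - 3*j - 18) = j - 6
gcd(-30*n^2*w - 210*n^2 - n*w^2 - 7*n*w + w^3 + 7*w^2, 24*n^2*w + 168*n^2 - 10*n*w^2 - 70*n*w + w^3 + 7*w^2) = -6*n*w - 42*n + w^2 + 7*w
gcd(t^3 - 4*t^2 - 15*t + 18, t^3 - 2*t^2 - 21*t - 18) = t^2 - 3*t - 18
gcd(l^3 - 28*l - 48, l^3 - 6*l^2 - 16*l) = l + 2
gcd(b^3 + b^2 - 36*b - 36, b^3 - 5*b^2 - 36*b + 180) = b^2 - 36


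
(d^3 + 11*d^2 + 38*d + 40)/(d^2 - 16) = (d^2 + 7*d + 10)/(d - 4)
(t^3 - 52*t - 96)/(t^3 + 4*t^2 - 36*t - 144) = (t^2 - 6*t - 16)/(t^2 - 2*t - 24)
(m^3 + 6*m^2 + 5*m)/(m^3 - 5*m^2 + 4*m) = (m^2 + 6*m + 5)/(m^2 - 5*m + 4)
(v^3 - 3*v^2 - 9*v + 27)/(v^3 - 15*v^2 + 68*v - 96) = (v^2 - 9)/(v^2 - 12*v + 32)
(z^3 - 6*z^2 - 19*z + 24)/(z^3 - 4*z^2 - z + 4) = (z^2 - 5*z - 24)/(z^2 - 3*z - 4)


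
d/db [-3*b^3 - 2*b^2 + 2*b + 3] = -9*b^2 - 4*b + 2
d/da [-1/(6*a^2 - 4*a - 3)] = 4*(3*a - 1)/(-6*a^2 + 4*a + 3)^2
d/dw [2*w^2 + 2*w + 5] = 4*w + 2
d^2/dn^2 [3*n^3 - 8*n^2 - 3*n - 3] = 18*n - 16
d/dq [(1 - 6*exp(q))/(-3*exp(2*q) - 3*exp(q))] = (-6*exp(2*q) + 2*exp(q) + 1)*exp(-q)/(3*(exp(2*q) + 2*exp(q) + 1))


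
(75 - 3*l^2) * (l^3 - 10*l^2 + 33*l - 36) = -3*l^5 + 30*l^4 - 24*l^3 - 642*l^2 + 2475*l - 2700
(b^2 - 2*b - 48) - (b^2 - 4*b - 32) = 2*b - 16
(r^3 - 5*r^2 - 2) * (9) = 9*r^3 - 45*r^2 - 18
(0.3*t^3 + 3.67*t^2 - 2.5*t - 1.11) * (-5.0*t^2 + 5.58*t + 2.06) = -1.5*t^5 - 16.676*t^4 + 33.5966*t^3 - 0.839799999999999*t^2 - 11.3438*t - 2.2866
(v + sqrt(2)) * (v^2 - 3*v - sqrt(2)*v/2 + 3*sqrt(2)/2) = v^3 - 3*v^2 + sqrt(2)*v^2/2 - 3*sqrt(2)*v/2 - v + 3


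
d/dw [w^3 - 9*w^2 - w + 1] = 3*w^2 - 18*w - 1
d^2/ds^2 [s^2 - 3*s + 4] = 2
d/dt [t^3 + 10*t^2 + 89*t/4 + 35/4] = 3*t^2 + 20*t + 89/4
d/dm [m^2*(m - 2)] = m*(3*m - 4)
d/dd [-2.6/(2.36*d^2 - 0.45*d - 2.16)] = (12.272*d - 1.17)/(-2.36*d^2 + 0.45*d + 2.16)^2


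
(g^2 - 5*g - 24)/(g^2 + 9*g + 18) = (g - 8)/(g + 6)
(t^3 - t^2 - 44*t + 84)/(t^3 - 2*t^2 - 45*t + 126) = (t - 2)/(t - 3)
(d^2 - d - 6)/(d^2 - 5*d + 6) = (d + 2)/(d - 2)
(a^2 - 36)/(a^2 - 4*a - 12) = (a + 6)/(a + 2)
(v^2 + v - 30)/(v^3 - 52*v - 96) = (v - 5)/(v^2 - 6*v - 16)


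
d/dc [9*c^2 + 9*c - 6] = 18*c + 9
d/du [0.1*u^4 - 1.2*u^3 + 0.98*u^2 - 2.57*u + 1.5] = 0.4*u^3 - 3.6*u^2 + 1.96*u - 2.57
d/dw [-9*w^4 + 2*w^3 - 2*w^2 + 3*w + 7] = -36*w^3 + 6*w^2 - 4*w + 3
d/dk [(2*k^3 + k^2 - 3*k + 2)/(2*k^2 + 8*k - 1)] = (4*k^4 + 32*k^3 + 8*k^2 - 10*k - 13)/(4*k^4 + 32*k^3 + 60*k^2 - 16*k + 1)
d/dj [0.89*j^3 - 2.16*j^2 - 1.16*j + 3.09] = 2.67*j^2 - 4.32*j - 1.16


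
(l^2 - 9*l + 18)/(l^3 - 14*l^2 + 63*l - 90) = 1/(l - 5)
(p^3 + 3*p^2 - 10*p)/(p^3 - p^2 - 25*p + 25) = p*(p - 2)/(p^2 - 6*p + 5)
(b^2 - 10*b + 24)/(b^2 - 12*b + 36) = (b - 4)/(b - 6)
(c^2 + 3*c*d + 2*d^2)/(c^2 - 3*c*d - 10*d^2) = (c + d)/(c - 5*d)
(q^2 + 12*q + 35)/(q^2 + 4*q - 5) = (q + 7)/(q - 1)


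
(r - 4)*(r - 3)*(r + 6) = r^3 - r^2 - 30*r + 72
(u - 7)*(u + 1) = u^2 - 6*u - 7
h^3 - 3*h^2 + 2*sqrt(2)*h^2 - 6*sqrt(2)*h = h*(h - 3)*(h + 2*sqrt(2))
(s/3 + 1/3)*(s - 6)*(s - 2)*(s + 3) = s^4/3 - 4*s^3/3 - 17*s^2/3 + 8*s + 12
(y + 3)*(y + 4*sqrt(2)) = y^2 + 3*y + 4*sqrt(2)*y + 12*sqrt(2)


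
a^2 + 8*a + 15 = (a + 3)*(a + 5)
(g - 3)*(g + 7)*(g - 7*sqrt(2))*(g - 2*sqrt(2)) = g^4 - 9*sqrt(2)*g^3 + 4*g^3 - 36*sqrt(2)*g^2 + 7*g^2 + 112*g + 189*sqrt(2)*g - 588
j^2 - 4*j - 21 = (j - 7)*(j + 3)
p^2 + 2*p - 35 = (p - 5)*(p + 7)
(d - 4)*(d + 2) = d^2 - 2*d - 8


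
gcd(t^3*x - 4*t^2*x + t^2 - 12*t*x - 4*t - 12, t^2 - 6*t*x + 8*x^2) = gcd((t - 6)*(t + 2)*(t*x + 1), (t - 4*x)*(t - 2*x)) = 1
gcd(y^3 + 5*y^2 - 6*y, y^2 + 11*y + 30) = y + 6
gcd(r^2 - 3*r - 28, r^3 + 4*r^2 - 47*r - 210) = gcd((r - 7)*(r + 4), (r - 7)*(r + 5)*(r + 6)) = r - 7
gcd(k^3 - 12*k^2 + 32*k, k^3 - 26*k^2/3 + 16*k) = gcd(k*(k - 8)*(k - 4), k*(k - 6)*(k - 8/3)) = k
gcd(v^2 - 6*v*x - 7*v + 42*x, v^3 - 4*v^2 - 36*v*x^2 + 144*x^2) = -v + 6*x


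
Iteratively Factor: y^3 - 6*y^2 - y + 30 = (y + 2)*(y^2 - 8*y + 15) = (y - 3)*(y + 2)*(y - 5)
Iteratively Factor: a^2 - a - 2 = (a - 2)*(a + 1)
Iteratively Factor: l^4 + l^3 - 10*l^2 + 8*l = (l)*(l^3 + l^2 - 10*l + 8) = l*(l + 4)*(l^2 - 3*l + 2) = l*(l - 2)*(l + 4)*(l - 1)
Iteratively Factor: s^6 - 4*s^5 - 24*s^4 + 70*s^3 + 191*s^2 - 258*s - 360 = (s + 3)*(s^5 - 7*s^4 - 3*s^3 + 79*s^2 - 46*s - 120) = (s - 4)*(s + 3)*(s^4 - 3*s^3 - 15*s^2 + 19*s + 30) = (s - 4)*(s + 1)*(s + 3)*(s^3 - 4*s^2 - 11*s + 30) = (s - 4)*(s - 2)*(s + 1)*(s + 3)*(s^2 - 2*s - 15) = (s - 5)*(s - 4)*(s - 2)*(s + 1)*(s + 3)*(s + 3)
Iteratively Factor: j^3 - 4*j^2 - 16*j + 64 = (j - 4)*(j^2 - 16) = (j - 4)^2*(j + 4)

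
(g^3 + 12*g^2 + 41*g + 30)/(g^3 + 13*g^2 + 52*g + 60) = (g + 1)/(g + 2)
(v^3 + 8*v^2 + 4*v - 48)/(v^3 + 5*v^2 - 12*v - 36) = (v^2 + 2*v - 8)/(v^2 - v - 6)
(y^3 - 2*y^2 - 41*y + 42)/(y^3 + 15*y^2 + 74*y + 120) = (y^2 - 8*y + 7)/(y^2 + 9*y + 20)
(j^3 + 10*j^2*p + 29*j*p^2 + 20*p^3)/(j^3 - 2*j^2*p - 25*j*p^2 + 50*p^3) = (j^2 + 5*j*p + 4*p^2)/(j^2 - 7*j*p + 10*p^2)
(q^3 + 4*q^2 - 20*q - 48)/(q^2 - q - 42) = (q^2 - 2*q - 8)/(q - 7)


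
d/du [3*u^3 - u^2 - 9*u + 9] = 9*u^2 - 2*u - 9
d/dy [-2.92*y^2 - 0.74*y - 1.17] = -5.84*y - 0.74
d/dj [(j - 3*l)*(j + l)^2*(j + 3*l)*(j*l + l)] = l*(j + l)*((j + 1)*(j - 3*l)*(j + l) + 2*(j + 1)*(j - 3*l)*(j + 3*l) + (j + 1)*(j + l)*(j + 3*l) + (j - 3*l)*(j + l)*(j + 3*l))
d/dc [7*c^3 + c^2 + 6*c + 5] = 21*c^2 + 2*c + 6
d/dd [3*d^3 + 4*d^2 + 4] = d*(9*d + 8)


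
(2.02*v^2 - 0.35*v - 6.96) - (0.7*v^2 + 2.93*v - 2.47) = 1.32*v^2 - 3.28*v - 4.49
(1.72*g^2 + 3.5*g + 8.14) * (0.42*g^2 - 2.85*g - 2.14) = 0.7224*g^4 - 3.432*g^3 - 10.237*g^2 - 30.689*g - 17.4196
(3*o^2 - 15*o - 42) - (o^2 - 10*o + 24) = 2*o^2 - 5*o - 66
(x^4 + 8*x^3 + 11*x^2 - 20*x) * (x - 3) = x^5 + 5*x^4 - 13*x^3 - 53*x^2 + 60*x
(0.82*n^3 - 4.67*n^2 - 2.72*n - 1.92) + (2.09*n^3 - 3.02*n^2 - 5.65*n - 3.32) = 2.91*n^3 - 7.69*n^2 - 8.37*n - 5.24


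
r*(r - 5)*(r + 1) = r^3 - 4*r^2 - 5*r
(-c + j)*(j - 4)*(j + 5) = -c*j^2 - c*j + 20*c + j^3 + j^2 - 20*j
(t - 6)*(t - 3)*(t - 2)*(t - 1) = t^4 - 12*t^3 + 47*t^2 - 72*t + 36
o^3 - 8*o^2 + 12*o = o*(o - 6)*(o - 2)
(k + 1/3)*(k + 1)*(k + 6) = k^3 + 22*k^2/3 + 25*k/3 + 2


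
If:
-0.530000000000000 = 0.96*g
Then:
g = -0.55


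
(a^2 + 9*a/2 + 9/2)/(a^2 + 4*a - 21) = (2*a^2 + 9*a + 9)/(2*(a^2 + 4*a - 21))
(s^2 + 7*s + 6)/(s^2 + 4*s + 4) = (s^2 + 7*s + 6)/(s^2 + 4*s + 4)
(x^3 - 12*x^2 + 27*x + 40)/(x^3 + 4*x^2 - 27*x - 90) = (x^2 - 7*x - 8)/(x^2 + 9*x + 18)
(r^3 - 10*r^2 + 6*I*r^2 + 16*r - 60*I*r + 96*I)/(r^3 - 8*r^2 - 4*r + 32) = (r + 6*I)/(r + 2)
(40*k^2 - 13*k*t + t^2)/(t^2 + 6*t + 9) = (40*k^2 - 13*k*t + t^2)/(t^2 + 6*t + 9)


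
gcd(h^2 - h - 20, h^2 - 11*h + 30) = h - 5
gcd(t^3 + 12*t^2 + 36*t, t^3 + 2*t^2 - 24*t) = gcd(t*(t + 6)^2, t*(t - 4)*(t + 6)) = t^2 + 6*t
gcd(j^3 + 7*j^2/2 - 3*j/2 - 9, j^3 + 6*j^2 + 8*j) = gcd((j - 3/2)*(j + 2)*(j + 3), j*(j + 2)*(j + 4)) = j + 2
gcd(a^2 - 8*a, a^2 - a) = a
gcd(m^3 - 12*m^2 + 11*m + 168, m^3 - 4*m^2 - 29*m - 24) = m^2 - 5*m - 24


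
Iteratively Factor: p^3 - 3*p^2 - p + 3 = (p - 1)*(p^2 - 2*p - 3) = (p - 3)*(p - 1)*(p + 1)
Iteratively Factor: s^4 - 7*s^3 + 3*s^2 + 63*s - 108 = (s - 4)*(s^3 - 3*s^2 - 9*s + 27) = (s - 4)*(s - 3)*(s^2 - 9) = (s - 4)*(s - 3)^2*(s + 3)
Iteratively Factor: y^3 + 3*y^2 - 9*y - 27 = (y + 3)*(y^2 - 9) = (y + 3)^2*(y - 3)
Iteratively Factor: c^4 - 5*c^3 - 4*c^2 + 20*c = (c + 2)*(c^3 - 7*c^2 + 10*c) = c*(c + 2)*(c^2 - 7*c + 10) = c*(c - 2)*(c + 2)*(c - 5)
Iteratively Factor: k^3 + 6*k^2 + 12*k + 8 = (k + 2)*(k^2 + 4*k + 4) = (k + 2)^2*(k + 2)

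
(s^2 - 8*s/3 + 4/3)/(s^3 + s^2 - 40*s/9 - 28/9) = 3*(3*s - 2)/(9*s^2 + 27*s + 14)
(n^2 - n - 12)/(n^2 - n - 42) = (-n^2 + n + 12)/(-n^2 + n + 42)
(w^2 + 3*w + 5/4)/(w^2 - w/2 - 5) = (4*w^2 + 12*w + 5)/(2*(2*w^2 - w - 10))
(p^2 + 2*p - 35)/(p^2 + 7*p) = (p - 5)/p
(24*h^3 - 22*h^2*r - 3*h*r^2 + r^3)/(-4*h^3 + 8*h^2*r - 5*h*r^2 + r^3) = (-24*h^2 - 2*h*r + r^2)/(4*h^2 - 4*h*r + r^2)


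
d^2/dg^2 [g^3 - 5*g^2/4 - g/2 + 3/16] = 6*g - 5/2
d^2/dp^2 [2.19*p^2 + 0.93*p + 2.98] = 4.38000000000000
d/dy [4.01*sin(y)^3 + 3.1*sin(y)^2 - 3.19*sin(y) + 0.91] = (12.03*sin(y)^2 + 6.2*sin(y) - 3.19)*cos(y)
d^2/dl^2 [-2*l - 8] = 0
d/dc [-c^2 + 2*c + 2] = 2 - 2*c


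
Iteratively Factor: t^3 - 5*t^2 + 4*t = (t - 1)*(t^2 - 4*t) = t*(t - 1)*(t - 4)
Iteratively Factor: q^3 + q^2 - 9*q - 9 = (q + 3)*(q^2 - 2*q - 3) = (q + 1)*(q + 3)*(q - 3)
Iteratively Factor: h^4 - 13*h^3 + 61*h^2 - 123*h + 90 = (h - 3)*(h^3 - 10*h^2 + 31*h - 30) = (h - 3)*(h - 2)*(h^2 - 8*h + 15) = (h - 5)*(h - 3)*(h - 2)*(h - 3)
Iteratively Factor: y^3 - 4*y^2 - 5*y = (y)*(y^2 - 4*y - 5) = y*(y + 1)*(y - 5)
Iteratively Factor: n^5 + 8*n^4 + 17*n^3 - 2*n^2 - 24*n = (n)*(n^4 + 8*n^3 + 17*n^2 - 2*n - 24) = n*(n + 3)*(n^3 + 5*n^2 + 2*n - 8) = n*(n - 1)*(n + 3)*(n^2 + 6*n + 8) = n*(n - 1)*(n + 2)*(n + 3)*(n + 4)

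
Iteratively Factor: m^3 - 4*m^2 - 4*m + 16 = (m - 2)*(m^2 - 2*m - 8) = (m - 2)*(m + 2)*(m - 4)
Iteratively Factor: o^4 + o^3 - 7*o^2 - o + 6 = (o - 2)*(o^3 + 3*o^2 - o - 3) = (o - 2)*(o + 1)*(o^2 + 2*o - 3) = (o - 2)*(o + 1)*(o + 3)*(o - 1)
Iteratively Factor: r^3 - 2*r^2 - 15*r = (r - 5)*(r^2 + 3*r) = r*(r - 5)*(r + 3)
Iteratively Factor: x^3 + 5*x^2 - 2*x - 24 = (x + 4)*(x^2 + x - 6) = (x - 2)*(x + 4)*(x + 3)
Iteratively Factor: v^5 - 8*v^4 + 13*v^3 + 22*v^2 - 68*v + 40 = (v - 2)*(v^4 - 6*v^3 + v^2 + 24*v - 20) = (v - 5)*(v - 2)*(v^3 - v^2 - 4*v + 4) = (v - 5)*(v - 2)^2*(v^2 + v - 2) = (v - 5)*(v - 2)^2*(v - 1)*(v + 2)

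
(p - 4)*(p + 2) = p^2 - 2*p - 8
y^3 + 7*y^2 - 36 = (y - 2)*(y + 3)*(y + 6)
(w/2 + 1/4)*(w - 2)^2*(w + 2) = w^4/2 - 3*w^3/4 - 5*w^2/2 + 3*w + 2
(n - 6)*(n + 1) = n^2 - 5*n - 6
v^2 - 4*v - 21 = (v - 7)*(v + 3)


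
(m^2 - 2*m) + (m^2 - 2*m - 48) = 2*m^2 - 4*m - 48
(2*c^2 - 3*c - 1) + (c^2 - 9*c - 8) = 3*c^2 - 12*c - 9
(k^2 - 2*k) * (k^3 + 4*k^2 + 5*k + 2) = k^5 + 2*k^4 - 3*k^3 - 8*k^2 - 4*k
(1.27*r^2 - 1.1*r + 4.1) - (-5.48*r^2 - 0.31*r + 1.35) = 6.75*r^2 - 0.79*r + 2.75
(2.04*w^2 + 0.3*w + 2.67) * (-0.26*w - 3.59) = -0.5304*w^3 - 7.4016*w^2 - 1.7712*w - 9.5853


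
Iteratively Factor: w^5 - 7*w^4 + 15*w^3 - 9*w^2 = (w - 3)*(w^4 - 4*w^3 + 3*w^2) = w*(w - 3)*(w^3 - 4*w^2 + 3*w) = w*(w - 3)^2*(w^2 - w) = w^2*(w - 3)^2*(w - 1)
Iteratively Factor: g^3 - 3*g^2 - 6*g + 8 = (g - 4)*(g^2 + g - 2) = (g - 4)*(g - 1)*(g + 2)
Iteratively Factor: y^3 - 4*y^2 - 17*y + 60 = (y + 4)*(y^2 - 8*y + 15) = (y - 3)*(y + 4)*(y - 5)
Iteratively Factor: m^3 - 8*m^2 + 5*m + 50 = (m - 5)*(m^2 - 3*m - 10) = (m - 5)^2*(m + 2)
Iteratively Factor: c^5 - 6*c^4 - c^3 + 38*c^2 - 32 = (c - 4)*(c^4 - 2*c^3 - 9*c^2 + 2*c + 8) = (c - 4)*(c - 1)*(c^3 - c^2 - 10*c - 8) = (c - 4)*(c - 1)*(c + 1)*(c^2 - 2*c - 8) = (c - 4)^2*(c - 1)*(c + 1)*(c + 2)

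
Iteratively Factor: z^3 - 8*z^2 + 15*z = (z - 3)*(z^2 - 5*z) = (z - 5)*(z - 3)*(z)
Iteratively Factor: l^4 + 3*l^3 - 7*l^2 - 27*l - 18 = (l + 1)*(l^3 + 2*l^2 - 9*l - 18) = (l - 3)*(l + 1)*(l^2 + 5*l + 6) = (l - 3)*(l + 1)*(l + 2)*(l + 3)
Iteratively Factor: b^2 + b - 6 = (b - 2)*(b + 3)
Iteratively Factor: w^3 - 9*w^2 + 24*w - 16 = (w - 1)*(w^2 - 8*w + 16) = (w - 4)*(w - 1)*(w - 4)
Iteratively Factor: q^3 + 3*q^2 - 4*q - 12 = (q + 2)*(q^2 + q - 6) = (q - 2)*(q + 2)*(q + 3)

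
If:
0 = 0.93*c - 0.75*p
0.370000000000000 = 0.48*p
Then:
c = 0.62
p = 0.77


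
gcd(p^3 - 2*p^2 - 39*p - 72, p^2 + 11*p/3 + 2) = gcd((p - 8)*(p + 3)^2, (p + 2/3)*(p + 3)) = p + 3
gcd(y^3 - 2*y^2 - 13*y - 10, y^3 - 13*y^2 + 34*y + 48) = y + 1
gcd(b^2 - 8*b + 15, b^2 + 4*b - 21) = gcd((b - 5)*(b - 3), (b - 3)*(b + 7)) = b - 3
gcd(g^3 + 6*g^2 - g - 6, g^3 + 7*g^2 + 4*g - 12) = g^2 + 5*g - 6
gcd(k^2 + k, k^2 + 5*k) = k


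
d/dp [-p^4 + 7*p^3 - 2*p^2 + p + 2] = -4*p^3 + 21*p^2 - 4*p + 1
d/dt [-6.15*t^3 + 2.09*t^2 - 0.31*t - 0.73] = -18.45*t^2 + 4.18*t - 0.31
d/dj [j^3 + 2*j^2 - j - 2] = 3*j^2 + 4*j - 1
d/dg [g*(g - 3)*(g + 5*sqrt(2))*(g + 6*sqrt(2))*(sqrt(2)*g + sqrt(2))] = 5*sqrt(2)*g^4 - 8*sqrt(2)*g^3 + 88*g^3 - 132*g^2 + 171*sqrt(2)*g^2 - 240*sqrt(2)*g - 132*g - 180*sqrt(2)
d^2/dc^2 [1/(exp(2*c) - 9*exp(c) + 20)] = ((9 - 4*exp(c))*(exp(2*c) - 9*exp(c) + 20) + 2*(2*exp(c) - 9)^2*exp(c))*exp(c)/(exp(2*c) - 9*exp(c) + 20)^3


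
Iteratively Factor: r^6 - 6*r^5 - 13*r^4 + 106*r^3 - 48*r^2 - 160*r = (r)*(r^5 - 6*r^4 - 13*r^3 + 106*r^2 - 48*r - 160) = r*(r + 1)*(r^4 - 7*r^3 - 6*r^2 + 112*r - 160) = r*(r - 2)*(r + 1)*(r^3 - 5*r^2 - 16*r + 80) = r*(r - 5)*(r - 2)*(r + 1)*(r^2 - 16) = r*(r - 5)*(r - 4)*(r - 2)*(r + 1)*(r + 4)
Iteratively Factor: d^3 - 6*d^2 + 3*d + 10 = (d - 5)*(d^2 - d - 2) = (d - 5)*(d - 2)*(d + 1)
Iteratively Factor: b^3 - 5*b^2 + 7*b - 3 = (b - 1)*(b^2 - 4*b + 3) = (b - 3)*(b - 1)*(b - 1)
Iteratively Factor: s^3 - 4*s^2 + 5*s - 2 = (s - 1)*(s^2 - 3*s + 2) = (s - 2)*(s - 1)*(s - 1)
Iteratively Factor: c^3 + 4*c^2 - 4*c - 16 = (c + 2)*(c^2 + 2*c - 8) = (c - 2)*(c + 2)*(c + 4)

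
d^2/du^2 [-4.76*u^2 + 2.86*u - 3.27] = -9.52000000000000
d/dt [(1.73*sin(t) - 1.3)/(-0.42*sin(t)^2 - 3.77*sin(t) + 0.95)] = (0.7266*sin(t)^2 - 1.092*sin(t) - 3.2575)*cos(t)/(0.1764*sin(t)^4 + 3.1668*sin(t)^3 + 13.4149*sin(t)^2 - 7.163*sin(t) + 0.9025)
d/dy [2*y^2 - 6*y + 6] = 4*y - 6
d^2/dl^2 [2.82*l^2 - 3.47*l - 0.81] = 5.64000000000000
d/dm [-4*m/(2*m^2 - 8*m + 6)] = 2*(m^2 - 3)/(m^4 - 8*m^3 + 22*m^2 - 24*m + 9)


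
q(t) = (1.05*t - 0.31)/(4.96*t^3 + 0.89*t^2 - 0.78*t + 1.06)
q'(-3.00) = 0.02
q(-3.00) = 0.03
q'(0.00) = 0.78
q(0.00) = -0.29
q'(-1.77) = 0.14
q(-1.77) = 0.10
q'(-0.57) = 4.81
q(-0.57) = -1.04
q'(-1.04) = 2.12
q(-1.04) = 0.51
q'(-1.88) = 0.11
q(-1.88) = 0.08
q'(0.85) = -0.14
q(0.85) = 0.14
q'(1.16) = -0.12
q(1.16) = 0.10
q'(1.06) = -0.13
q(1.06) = 0.11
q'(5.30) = -0.00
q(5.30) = 0.01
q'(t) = (1.05*t - 0.31)*(-14.88*t^2 - 1.78*t + 0.78)/(4.96*t^3 + 0.89*t^2 - 0.78*t + 1.06)^2 + 1.05/(4.96*t^3 + 0.89*t^2 - 0.78*t + 1.06)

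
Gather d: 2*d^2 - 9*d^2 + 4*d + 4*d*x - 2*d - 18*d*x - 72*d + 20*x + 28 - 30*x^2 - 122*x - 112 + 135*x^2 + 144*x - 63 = -7*d^2 + d*(-14*x - 70) + 105*x^2 + 42*x - 147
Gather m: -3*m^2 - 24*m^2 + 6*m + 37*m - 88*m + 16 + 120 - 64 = -27*m^2 - 45*m + 72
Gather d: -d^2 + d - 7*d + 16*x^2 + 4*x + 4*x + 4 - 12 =-d^2 - 6*d + 16*x^2 + 8*x - 8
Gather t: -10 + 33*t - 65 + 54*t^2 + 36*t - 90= 54*t^2 + 69*t - 165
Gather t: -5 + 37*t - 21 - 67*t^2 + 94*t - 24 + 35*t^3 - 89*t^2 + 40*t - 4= 35*t^3 - 156*t^2 + 171*t - 54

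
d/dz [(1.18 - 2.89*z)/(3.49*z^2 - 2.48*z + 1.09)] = (10.0861*z^2 - 8.2364*z - 0.223700000000001)/(12.1801*z^4 - 17.3104*z^3 + 13.7586*z^2 - 5.4064*z + 1.1881)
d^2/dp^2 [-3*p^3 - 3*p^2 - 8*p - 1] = -18*p - 6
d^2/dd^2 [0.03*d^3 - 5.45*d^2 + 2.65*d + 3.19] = 0.18*d - 10.9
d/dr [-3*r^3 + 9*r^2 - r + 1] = -9*r^2 + 18*r - 1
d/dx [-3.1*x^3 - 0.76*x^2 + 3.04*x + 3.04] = -9.3*x^2 - 1.52*x + 3.04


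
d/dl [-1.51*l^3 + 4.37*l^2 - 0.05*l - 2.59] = -4.53*l^2 + 8.74*l - 0.05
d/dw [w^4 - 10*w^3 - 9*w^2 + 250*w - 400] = 4*w^3 - 30*w^2 - 18*w + 250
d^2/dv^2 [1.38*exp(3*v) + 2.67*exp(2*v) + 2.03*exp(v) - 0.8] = (12.42*exp(2*v) + 10.68*exp(v) + 2.03)*exp(v)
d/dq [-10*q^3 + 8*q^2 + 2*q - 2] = -30*q^2 + 16*q + 2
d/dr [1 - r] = -1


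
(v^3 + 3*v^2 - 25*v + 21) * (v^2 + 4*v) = v^5 + 7*v^4 - 13*v^3 - 79*v^2 + 84*v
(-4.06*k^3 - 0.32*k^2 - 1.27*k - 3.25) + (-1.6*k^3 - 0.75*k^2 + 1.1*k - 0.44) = -5.66*k^3 - 1.07*k^2 - 0.17*k - 3.69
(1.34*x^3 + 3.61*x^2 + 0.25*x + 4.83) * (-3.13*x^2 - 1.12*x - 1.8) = -4.1942*x^5 - 12.8001*x^4 - 7.2377*x^3 - 21.8959*x^2 - 5.8596*x - 8.694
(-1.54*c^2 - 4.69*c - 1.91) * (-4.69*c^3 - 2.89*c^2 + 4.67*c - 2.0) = 7.2226*c^5 + 26.4467*c^4 + 15.3202*c^3 - 13.3024*c^2 + 0.460300000000002*c + 3.82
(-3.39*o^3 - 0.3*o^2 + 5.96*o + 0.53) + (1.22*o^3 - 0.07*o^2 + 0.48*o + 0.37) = -2.17*o^3 - 0.37*o^2 + 6.44*o + 0.9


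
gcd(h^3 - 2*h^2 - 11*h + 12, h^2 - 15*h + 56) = 1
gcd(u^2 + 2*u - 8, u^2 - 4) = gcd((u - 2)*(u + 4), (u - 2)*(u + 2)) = u - 2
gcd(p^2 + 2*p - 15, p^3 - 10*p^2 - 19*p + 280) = p + 5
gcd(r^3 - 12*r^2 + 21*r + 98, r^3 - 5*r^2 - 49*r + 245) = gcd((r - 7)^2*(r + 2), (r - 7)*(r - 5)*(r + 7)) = r - 7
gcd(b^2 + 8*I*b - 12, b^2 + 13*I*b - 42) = b + 6*I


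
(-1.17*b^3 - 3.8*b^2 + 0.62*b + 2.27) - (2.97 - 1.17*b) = -1.17*b^3 - 3.8*b^2 + 1.79*b - 0.7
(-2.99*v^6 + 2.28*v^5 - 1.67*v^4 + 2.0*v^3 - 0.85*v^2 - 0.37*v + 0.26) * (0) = 0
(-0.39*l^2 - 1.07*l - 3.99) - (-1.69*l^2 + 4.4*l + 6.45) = 1.3*l^2 - 5.47*l - 10.44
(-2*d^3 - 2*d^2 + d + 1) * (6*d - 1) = -12*d^4 - 10*d^3 + 8*d^2 + 5*d - 1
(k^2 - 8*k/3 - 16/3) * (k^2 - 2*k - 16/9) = k^4 - 14*k^3/3 - 16*k^2/9 + 416*k/27 + 256/27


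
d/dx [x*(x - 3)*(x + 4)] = 3*x^2 + 2*x - 12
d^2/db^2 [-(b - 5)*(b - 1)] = -2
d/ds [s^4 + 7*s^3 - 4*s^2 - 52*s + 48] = 4*s^3 + 21*s^2 - 8*s - 52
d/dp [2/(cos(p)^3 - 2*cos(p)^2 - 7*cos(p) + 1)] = 2*(3*cos(p)^2 - 4*cos(p) - 7)*sin(p)/(25*cos(p)/4 + cos(2*p) - cos(3*p)/4)^2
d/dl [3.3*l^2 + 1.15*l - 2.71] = 6.6*l + 1.15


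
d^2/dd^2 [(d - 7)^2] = 2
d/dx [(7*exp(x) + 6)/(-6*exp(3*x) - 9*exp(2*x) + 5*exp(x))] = 3*(28*exp(3*x) + 57*exp(2*x) + 36*exp(x) - 10)*exp(-x)/(36*exp(4*x) + 108*exp(3*x) + 21*exp(2*x) - 90*exp(x) + 25)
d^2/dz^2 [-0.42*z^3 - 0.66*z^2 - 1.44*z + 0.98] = -2.52*z - 1.32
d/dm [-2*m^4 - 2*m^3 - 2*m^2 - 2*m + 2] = -8*m^3 - 6*m^2 - 4*m - 2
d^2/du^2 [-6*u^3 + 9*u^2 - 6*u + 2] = 18 - 36*u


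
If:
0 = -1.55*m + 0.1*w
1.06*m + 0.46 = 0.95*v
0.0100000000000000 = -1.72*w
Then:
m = -0.00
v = 0.48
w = -0.01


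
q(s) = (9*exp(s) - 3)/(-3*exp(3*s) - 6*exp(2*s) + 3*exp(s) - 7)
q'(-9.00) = 0.00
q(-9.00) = 0.43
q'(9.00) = 0.00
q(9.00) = 0.00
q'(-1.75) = -0.23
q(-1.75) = 0.22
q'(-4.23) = -0.02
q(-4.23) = 0.41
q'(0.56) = 0.34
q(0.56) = -0.35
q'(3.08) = 0.01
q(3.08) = -0.01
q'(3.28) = 0.01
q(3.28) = -0.00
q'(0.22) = 0.18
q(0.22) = -0.45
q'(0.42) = 0.30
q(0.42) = -0.40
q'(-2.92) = -0.06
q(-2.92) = 0.37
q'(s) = (9*exp(s) - 3)*(9*exp(3*s) + 12*exp(2*s) - 3*exp(s))/(-3*exp(3*s) - 6*exp(2*s) + 3*exp(s) - 7)^2 + 9*exp(s)/(-3*exp(3*s) - 6*exp(2*s) + 3*exp(s) - 7) = (54*exp(3*s) + 27*exp(2*s) - 36*exp(s) - 54)*exp(s)/(9*exp(6*s) + 36*exp(5*s) + 18*exp(4*s) + 6*exp(3*s) + 93*exp(2*s) - 42*exp(s) + 49)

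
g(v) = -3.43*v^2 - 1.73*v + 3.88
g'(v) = -6.86*v - 1.73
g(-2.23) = -9.32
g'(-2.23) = 13.57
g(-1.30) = 0.33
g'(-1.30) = 7.19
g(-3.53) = -32.75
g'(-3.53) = 22.49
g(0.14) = 3.57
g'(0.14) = -2.69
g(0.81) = 0.23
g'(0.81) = -7.29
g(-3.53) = -32.75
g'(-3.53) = 22.49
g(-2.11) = -7.74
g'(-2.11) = 12.74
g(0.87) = -0.22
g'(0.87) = -7.70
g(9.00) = -289.52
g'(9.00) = -63.47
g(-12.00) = -469.28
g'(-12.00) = 80.59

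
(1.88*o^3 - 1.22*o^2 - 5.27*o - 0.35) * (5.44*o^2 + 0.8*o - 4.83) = 10.2272*o^5 - 5.1328*o^4 - 38.7252*o^3 - 0.2274*o^2 + 25.1741*o + 1.6905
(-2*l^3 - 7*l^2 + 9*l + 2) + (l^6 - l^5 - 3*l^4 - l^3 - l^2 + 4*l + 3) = l^6 - l^5 - 3*l^4 - 3*l^3 - 8*l^2 + 13*l + 5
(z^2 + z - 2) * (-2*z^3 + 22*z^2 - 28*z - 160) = -2*z^5 + 20*z^4 - 2*z^3 - 232*z^2 - 104*z + 320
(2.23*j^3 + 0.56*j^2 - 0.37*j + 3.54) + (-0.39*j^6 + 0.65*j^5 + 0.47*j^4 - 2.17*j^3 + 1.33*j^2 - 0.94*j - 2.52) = -0.39*j^6 + 0.65*j^5 + 0.47*j^4 + 0.0600000000000001*j^3 + 1.89*j^2 - 1.31*j + 1.02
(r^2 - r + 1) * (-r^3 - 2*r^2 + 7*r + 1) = -r^5 - r^4 + 8*r^3 - 8*r^2 + 6*r + 1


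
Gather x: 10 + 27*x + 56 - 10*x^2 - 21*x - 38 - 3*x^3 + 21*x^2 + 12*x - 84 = -3*x^3 + 11*x^2 + 18*x - 56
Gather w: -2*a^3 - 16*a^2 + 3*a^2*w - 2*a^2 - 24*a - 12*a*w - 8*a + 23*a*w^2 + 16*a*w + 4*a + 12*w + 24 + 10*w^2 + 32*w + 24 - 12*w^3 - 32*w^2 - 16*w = -2*a^3 - 18*a^2 - 28*a - 12*w^3 + w^2*(23*a - 22) + w*(3*a^2 + 4*a + 28) + 48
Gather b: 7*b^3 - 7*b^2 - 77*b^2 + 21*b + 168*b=7*b^3 - 84*b^2 + 189*b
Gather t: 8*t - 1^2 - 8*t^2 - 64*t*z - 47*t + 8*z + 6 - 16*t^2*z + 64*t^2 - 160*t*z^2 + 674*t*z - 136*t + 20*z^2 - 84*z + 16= t^2*(56 - 16*z) + t*(-160*z^2 + 610*z - 175) + 20*z^2 - 76*z + 21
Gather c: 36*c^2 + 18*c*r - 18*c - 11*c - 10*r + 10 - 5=36*c^2 + c*(18*r - 29) - 10*r + 5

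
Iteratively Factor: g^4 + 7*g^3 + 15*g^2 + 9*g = (g + 1)*(g^3 + 6*g^2 + 9*g) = (g + 1)*(g + 3)*(g^2 + 3*g) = g*(g + 1)*(g + 3)*(g + 3)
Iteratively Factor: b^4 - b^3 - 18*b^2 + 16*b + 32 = (b + 1)*(b^3 - 2*b^2 - 16*b + 32) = (b - 2)*(b + 1)*(b^2 - 16) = (b - 2)*(b + 1)*(b + 4)*(b - 4)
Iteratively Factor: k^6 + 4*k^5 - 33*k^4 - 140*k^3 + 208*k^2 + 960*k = (k + 4)*(k^5 - 33*k^3 - 8*k^2 + 240*k) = (k - 3)*(k + 4)*(k^4 + 3*k^3 - 24*k^2 - 80*k) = k*(k - 3)*(k + 4)*(k^3 + 3*k^2 - 24*k - 80) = k*(k - 3)*(k + 4)^2*(k^2 - k - 20) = k*(k - 3)*(k + 4)^3*(k - 5)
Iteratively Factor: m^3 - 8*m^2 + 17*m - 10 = (m - 1)*(m^2 - 7*m + 10) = (m - 5)*(m - 1)*(m - 2)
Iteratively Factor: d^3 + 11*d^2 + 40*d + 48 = (d + 4)*(d^2 + 7*d + 12) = (d + 3)*(d + 4)*(d + 4)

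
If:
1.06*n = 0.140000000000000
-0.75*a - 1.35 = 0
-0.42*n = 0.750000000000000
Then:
No Solution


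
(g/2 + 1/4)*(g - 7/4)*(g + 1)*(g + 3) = g^4/2 + 11*g^3/8 - 23*g^2/16 - 29*g/8 - 21/16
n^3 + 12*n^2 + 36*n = n*(n + 6)^2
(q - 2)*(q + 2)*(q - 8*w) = q^3 - 8*q^2*w - 4*q + 32*w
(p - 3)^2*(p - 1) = p^3 - 7*p^2 + 15*p - 9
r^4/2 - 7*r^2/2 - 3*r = r*(r/2 + 1/2)*(r - 3)*(r + 2)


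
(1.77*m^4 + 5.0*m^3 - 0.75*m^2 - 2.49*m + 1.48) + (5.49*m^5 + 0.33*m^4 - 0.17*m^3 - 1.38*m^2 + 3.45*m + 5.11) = 5.49*m^5 + 2.1*m^4 + 4.83*m^3 - 2.13*m^2 + 0.96*m + 6.59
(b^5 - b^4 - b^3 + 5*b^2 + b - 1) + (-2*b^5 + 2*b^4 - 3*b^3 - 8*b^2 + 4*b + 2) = -b^5 + b^4 - 4*b^3 - 3*b^2 + 5*b + 1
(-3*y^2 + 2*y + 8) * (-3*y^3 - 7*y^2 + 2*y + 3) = 9*y^5 + 15*y^4 - 44*y^3 - 61*y^2 + 22*y + 24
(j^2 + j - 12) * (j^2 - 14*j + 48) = j^4 - 13*j^3 + 22*j^2 + 216*j - 576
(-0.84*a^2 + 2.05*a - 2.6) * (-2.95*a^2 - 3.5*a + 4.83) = 2.478*a^4 - 3.1075*a^3 - 3.5622*a^2 + 19.0015*a - 12.558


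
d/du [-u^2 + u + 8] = 1 - 2*u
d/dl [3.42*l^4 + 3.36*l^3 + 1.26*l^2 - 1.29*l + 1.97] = 13.68*l^3 + 10.08*l^2 + 2.52*l - 1.29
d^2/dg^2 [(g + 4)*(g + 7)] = 2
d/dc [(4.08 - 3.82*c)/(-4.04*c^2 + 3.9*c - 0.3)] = (-15.4328*c^2 + 32.9664*c - 14.766)/(16.3216*c^4 - 31.512*c^3 + 17.634*c^2 - 2.34*c + 0.09)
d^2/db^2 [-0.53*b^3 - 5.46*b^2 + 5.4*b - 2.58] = -3.18*b - 10.92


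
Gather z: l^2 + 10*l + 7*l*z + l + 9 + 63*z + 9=l^2 + 11*l + z*(7*l + 63) + 18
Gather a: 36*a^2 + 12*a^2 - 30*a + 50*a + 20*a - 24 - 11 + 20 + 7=48*a^2 + 40*a - 8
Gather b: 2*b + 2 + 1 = 2*b + 3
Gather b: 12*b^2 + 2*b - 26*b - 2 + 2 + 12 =12*b^2 - 24*b + 12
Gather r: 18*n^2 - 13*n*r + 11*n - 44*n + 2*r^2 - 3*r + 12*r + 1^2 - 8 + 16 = 18*n^2 - 33*n + 2*r^2 + r*(9 - 13*n) + 9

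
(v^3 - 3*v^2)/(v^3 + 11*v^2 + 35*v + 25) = v^2*(v - 3)/(v^3 + 11*v^2 + 35*v + 25)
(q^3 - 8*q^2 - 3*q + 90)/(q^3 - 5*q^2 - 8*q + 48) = (q^2 - 11*q + 30)/(q^2 - 8*q + 16)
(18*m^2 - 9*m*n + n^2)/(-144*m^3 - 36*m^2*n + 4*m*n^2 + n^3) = (-3*m + n)/(24*m^2 + 10*m*n + n^2)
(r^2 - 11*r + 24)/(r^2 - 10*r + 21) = (r - 8)/(r - 7)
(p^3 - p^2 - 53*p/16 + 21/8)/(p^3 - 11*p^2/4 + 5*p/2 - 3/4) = (4*p^2 - p - 14)/(4*(p^2 - 2*p + 1))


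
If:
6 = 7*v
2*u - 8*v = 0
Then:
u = 24/7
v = 6/7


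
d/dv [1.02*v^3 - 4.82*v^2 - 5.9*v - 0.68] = 3.06*v^2 - 9.64*v - 5.9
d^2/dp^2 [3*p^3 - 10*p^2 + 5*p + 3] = 18*p - 20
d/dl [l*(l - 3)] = 2*l - 3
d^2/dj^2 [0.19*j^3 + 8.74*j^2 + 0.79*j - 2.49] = 1.14*j + 17.48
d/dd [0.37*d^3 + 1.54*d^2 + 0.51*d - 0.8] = 1.11*d^2 + 3.08*d + 0.51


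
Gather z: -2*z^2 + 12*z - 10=-2*z^2 + 12*z - 10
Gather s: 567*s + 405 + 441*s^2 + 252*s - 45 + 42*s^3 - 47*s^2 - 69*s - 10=42*s^3 + 394*s^2 + 750*s + 350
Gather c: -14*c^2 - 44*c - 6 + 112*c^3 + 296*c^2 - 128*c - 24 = 112*c^3 + 282*c^2 - 172*c - 30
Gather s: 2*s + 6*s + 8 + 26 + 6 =8*s + 40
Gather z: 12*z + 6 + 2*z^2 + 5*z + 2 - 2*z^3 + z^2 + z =-2*z^3 + 3*z^2 + 18*z + 8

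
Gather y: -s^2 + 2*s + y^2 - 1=-s^2 + 2*s + y^2 - 1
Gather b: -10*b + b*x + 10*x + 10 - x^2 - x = b*(x - 10) - x^2 + 9*x + 10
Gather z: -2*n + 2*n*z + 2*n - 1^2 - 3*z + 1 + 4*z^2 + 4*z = 4*z^2 + z*(2*n + 1)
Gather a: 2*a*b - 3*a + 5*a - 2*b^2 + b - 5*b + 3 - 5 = a*(2*b + 2) - 2*b^2 - 4*b - 2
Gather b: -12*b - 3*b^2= -3*b^2 - 12*b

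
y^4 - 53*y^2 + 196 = (y - 7)*(y - 2)*(y + 2)*(y + 7)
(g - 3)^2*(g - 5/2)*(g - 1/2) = g^4 - 9*g^3 + 113*g^2/4 - 69*g/2 + 45/4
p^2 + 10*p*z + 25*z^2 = (p + 5*z)^2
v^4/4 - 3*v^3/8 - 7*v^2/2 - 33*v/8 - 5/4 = (v/2 + 1/4)*(v/2 + 1)*(v - 5)*(v + 1)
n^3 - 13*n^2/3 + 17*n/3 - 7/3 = (n - 7/3)*(n - 1)^2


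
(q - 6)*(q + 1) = q^2 - 5*q - 6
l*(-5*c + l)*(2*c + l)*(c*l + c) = -10*c^3*l^2 - 10*c^3*l - 3*c^2*l^3 - 3*c^2*l^2 + c*l^4 + c*l^3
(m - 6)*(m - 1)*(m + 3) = m^3 - 4*m^2 - 15*m + 18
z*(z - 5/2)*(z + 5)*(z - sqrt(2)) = z^4 - sqrt(2)*z^3 + 5*z^3/2 - 25*z^2/2 - 5*sqrt(2)*z^2/2 + 25*sqrt(2)*z/2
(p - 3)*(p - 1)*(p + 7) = p^3 + 3*p^2 - 25*p + 21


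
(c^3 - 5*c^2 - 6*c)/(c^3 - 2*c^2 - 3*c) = (c - 6)/(c - 3)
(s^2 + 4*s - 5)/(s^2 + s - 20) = (s - 1)/(s - 4)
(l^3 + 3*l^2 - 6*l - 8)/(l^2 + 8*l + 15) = (l^3 + 3*l^2 - 6*l - 8)/(l^2 + 8*l + 15)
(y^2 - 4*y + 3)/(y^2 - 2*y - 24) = (-y^2 + 4*y - 3)/(-y^2 + 2*y + 24)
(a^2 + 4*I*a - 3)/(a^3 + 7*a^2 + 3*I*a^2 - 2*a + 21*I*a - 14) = (a + 3*I)/(a^2 + a*(7 + 2*I) + 14*I)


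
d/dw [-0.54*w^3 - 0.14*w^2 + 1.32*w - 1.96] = -1.62*w^2 - 0.28*w + 1.32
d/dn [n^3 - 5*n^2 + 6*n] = 3*n^2 - 10*n + 6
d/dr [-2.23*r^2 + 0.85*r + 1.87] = 0.85 - 4.46*r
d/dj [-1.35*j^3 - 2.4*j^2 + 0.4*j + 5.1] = -4.05*j^2 - 4.8*j + 0.4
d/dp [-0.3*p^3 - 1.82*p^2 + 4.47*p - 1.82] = -0.9*p^2 - 3.64*p + 4.47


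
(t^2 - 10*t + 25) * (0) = 0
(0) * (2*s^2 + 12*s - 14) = 0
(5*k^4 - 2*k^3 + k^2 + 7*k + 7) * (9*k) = 45*k^5 - 18*k^4 + 9*k^3 + 63*k^2 + 63*k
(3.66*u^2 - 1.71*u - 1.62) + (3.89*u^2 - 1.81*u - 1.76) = 7.55*u^2 - 3.52*u - 3.38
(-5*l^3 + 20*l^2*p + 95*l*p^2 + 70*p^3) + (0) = -5*l^3 + 20*l^2*p + 95*l*p^2 + 70*p^3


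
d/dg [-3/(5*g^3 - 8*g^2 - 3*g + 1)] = 3*(15*g^2 - 16*g - 3)/(5*g^3 - 8*g^2 - 3*g + 1)^2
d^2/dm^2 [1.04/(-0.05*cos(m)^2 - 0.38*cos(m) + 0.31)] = (0.0104*(1 - cos(m)^2)^2 + 0.05928*cos(m)^3 + 0.219856*cos(m)^2 + 0.00395199999999998*cos(m) - 0.342992)/(0.05*cos(m)^2 + 0.38*cos(m) - 0.31)^3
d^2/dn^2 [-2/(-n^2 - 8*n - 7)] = 4*(-n^2 - 8*n + 4*(n + 4)^2 - 7)/(n^2 + 8*n + 7)^3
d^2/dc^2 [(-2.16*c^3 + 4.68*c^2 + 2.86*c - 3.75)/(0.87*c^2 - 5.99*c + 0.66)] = (-1.77635683940025e-15*c^5 + 2.8421709430404e-14*c^4 - 99.414252*c^3 + 18.082278*c^2 + 101.755602*c - 238.103586)/(0.658503*c^6 - 13.601493*c^5 + 95.145723*c^4 - 235.558547*c^3 + 72.179514*c^2 - 7.827732*c + 0.287496)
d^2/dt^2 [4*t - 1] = 0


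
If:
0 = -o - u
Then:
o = -u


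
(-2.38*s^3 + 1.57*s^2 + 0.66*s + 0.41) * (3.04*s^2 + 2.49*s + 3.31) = -7.2352*s^5 - 1.1534*s^4 - 1.9621*s^3 + 8.0865*s^2 + 3.2055*s + 1.3571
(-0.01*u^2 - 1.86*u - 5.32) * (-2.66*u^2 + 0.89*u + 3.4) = 0.0266*u^4 + 4.9387*u^3 + 12.4618*u^2 - 11.0588*u - 18.088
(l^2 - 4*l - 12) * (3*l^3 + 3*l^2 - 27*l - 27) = 3*l^5 - 9*l^4 - 75*l^3 + 45*l^2 + 432*l + 324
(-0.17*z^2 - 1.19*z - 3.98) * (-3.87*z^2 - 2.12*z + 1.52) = 0.6579*z^4 + 4.9657*z^3 + 17.667*z^2 + 6.6288*z - 6.0496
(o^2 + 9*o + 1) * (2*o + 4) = 2*o^3 + 22*o^2 + 38*o + 4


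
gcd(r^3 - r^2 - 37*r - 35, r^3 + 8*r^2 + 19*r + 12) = r + 1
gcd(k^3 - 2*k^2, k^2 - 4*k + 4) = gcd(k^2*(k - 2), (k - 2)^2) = k - 2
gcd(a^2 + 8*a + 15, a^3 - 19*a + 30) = a + 5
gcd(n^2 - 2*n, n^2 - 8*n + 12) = n - 2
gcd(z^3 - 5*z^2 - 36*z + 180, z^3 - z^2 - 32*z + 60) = z^2 + z - 30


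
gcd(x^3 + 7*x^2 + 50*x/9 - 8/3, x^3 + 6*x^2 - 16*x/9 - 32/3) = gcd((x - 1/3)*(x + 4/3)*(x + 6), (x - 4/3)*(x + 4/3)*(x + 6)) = x^2 + 22*x/3 + 8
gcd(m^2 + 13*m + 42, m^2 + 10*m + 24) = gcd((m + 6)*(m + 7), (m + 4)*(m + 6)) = m + 6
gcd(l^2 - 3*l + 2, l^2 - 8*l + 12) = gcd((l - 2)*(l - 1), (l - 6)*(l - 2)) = l - 2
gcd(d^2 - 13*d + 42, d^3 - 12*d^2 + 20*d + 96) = d - 6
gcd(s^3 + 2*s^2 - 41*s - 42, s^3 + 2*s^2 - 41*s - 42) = s^3 + 2*s^2 - 41*s - 42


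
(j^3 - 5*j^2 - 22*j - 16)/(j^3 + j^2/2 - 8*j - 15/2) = 2*(j^2 - 6*j - 16)/(2*j^2 - j - 15)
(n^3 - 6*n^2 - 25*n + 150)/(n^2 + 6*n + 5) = (n^2 - 11*n + 30)/(n + 1)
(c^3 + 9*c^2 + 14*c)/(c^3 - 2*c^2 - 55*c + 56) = c*(c + 2)/(c^2 - 9*c + 8)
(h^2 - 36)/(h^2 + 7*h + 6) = (h - 6)/(h + 1)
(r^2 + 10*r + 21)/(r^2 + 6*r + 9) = (r + 7)/(r + 3)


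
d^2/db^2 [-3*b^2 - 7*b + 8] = -6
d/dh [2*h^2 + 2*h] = 4*h + 2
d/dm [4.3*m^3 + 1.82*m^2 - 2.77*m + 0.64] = 12.9*m^2 + 3.64*m - 2.77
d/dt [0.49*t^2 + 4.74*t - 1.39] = 0.98*t + 4.74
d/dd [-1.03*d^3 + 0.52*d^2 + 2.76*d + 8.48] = -3.09*d^2 + 1.04*d + 2.76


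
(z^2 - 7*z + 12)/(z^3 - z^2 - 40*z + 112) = (z - 3)/(z^2 + 3*z - 28)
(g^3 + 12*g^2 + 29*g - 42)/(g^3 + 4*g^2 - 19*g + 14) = (g + 6)/(g - 2)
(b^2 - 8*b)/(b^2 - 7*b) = (b - 8)/(b - 7)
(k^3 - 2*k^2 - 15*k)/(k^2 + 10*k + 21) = k*(k - 5)/(k + 7)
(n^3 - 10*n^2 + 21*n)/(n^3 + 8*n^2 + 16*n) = (n^2 - 10*n + 21)/(n^2 + 8*n + 16)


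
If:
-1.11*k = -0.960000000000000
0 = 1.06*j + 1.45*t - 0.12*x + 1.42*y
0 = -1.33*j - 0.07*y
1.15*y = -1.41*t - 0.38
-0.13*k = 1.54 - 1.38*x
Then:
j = -0.15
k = 0.86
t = -2.67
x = 1.20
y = 2.94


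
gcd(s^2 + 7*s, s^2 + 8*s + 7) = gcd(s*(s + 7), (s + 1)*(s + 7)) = s + 7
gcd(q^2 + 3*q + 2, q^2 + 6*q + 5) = q + 1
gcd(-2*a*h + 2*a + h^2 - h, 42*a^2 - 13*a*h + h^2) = 1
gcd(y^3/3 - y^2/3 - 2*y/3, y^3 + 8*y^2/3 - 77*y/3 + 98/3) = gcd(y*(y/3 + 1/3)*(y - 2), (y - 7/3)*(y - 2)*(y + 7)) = y - 2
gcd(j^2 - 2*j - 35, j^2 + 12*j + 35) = j + 5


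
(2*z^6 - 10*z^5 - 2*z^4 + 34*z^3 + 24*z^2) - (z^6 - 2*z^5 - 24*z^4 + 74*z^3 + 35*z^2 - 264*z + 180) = z^6 - 8*z^5 + 22*z^4 - 40*z^3 - 11*z^2 + 264*z - 180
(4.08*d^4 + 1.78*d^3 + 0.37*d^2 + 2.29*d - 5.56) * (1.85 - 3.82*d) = -15.5856*d^5 + 0.748400000000001*d^4 + 1.8796*d^3 - 8.0633*d^2 + 25.4757*d - 10.286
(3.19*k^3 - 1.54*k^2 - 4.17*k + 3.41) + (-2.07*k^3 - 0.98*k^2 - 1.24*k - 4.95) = 1.12*k^3 - 2.52*k^2 - 5.41*k - 1.54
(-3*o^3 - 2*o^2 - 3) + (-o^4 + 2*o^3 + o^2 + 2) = -o^4 - o^3 - o^2 - 1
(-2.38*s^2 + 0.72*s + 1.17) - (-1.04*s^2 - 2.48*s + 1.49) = -1.34*s^2 + 3.2*s - 0.32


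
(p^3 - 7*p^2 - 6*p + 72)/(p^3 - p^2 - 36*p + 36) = (p^2 - p - 12)/(p^2 + 5*p - 6)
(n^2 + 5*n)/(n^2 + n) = (n + 5)/(n + 1)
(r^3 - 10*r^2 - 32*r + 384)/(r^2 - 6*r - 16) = (r^2 - 2*r - 48)/(r + 2)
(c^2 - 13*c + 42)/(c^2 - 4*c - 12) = (c - 7)/(c + 2)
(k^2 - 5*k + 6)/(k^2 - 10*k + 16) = (k - 3)/(k - 8)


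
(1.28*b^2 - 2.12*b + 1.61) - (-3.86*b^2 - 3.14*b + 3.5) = 5.14*b^2 + 1.02*b - 1.89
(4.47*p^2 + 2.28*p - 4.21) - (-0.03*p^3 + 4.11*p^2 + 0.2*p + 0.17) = 0.03*p^3 + 0.359999999999999*p^2 + 2.08*p - 4.38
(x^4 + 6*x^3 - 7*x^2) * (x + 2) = x^5 + 8*x^4 + 5*x^3 - 14*x^2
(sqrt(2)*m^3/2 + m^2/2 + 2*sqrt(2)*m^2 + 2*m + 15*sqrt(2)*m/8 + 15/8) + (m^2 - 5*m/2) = sqrt(2)*m^3/2 + 3*m^2/2 + 2*sqrt(2)*m^2 - m/2 + 15*sqrt(2)*m/8 + 15/8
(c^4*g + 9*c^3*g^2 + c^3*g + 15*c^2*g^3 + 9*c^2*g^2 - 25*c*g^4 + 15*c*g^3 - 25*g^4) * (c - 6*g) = c^5*g + 3*c^4*g^2 + c^4*g - 39*c^3*g^3 + 3*c^3*g^2 - 115*c^2*g^4 - 39*c^2*g^3 + 150*c*g^5 - 115*c*g^4 + 150*g^5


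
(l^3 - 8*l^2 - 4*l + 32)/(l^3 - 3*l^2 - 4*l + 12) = (l - 8)/(l - 3)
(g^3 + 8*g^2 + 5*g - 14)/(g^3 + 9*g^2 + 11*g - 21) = (g + 2)/(g + 3)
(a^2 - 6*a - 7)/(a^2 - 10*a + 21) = (a + 1)/(a - 3)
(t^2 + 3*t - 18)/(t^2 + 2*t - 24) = (t - 3)/(t - 4)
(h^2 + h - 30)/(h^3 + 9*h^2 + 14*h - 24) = (h - 5)/(h^2 + 3*h - 4)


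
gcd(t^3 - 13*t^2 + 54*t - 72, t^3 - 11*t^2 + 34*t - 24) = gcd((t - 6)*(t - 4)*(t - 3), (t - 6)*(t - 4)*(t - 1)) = t^2 - 10*t + 24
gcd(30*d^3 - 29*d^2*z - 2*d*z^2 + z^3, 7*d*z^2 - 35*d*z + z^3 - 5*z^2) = 1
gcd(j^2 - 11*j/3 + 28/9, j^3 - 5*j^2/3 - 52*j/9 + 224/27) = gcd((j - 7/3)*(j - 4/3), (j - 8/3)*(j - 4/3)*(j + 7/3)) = j - 4/3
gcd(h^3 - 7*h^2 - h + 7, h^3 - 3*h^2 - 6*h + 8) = h - 1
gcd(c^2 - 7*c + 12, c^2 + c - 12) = c - 3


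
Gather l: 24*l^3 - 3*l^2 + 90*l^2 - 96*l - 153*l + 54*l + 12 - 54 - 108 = 24*l^3 + 87*l^2 - 195*l - 150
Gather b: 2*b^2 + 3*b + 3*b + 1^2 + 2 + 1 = 2*b^2 + 6*b + 4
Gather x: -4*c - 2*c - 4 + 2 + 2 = -6*c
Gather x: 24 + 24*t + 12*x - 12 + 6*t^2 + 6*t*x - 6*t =6*t^2 + 18*t + x*(6*t + 12) + 12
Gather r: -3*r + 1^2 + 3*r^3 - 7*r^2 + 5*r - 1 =3*r^3 - 7*r^2 + 2*r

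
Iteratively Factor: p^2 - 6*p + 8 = (p - 2)*(p - 4)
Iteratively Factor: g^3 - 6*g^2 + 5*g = (g - 5)*(g^2 - g) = (g - 5)*(g - 1)*(g)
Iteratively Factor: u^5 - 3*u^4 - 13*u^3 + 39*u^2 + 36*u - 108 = (u + 2)*(u^4 - 5*u^3 - 3*u^2 + 45*u - 54) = (u - 3)*(u + 2)*(u^3 - 2*u^2 - 9*u + 18) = (u - 3)*(u + 2)*(u + 3)*(u^2 - 5*u + 6) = (u - 3)*(u - 2)*(u + 2)*(u + 3)*(u - 3)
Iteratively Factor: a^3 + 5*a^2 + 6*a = (a)*(a^2 + 5*a + 6) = a*(a + 3)*(a + 2)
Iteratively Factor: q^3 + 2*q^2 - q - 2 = (q - 1)*(q^2 + 3*q + 2) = (q - 1)*(q + 2)*(q + 1)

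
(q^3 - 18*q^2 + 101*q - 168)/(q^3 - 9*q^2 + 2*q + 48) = (q - 7)/(q + 2)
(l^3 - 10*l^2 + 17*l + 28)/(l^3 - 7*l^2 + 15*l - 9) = (l^3 - 10*l^2 + 17*l + 28)/(l^3 - 7*l^2 + 15*l - 9)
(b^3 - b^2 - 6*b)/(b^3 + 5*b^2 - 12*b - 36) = b/(b + 6)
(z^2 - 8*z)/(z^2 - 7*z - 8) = z/(z + 1)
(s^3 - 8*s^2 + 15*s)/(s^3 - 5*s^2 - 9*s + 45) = s/(s + 3)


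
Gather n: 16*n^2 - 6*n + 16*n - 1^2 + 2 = 16*n^2 + 10*n + 1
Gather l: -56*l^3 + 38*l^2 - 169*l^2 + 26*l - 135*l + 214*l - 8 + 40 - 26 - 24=-56*l^3 - 131*l^2 + 105*l - 18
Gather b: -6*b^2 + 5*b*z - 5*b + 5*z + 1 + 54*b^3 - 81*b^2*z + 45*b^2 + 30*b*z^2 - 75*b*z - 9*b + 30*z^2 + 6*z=54*b^3 + b^2*(39 - 81*z) + b*(30*z^2 - 70*z - 14) + 30*z^2 + 11*z + 1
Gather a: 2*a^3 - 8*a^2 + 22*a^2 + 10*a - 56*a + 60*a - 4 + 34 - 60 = 2*a^3 + 14*a^2 + 14*a - 30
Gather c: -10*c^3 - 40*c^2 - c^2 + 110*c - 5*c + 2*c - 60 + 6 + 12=-10*c^3 - 41*c^2 + 107*c - 42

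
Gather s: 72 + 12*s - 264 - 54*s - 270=-42*s - 462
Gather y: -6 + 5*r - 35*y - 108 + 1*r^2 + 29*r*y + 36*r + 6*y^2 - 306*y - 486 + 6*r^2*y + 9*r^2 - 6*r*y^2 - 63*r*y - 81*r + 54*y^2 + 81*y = 10*r^2 - 40*r + y^2*(60 - 6*r) + y*(6*r^2 - 34*r - 260) - 600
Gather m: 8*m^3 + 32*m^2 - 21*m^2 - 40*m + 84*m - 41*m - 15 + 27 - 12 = 8*m^3 + 11*m^2 + 3*m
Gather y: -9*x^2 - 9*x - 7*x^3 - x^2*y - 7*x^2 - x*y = -7*x^3 - 16*x^2 - 9*x + y*(-x^2 - x)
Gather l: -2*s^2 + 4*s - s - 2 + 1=-2*s^2 + 3*s - 1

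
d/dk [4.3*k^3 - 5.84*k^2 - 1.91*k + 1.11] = 12.9*k^2 - 11.68*k - 1.91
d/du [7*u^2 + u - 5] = 14*u + 1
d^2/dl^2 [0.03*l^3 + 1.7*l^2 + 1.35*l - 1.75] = 0.18*l + 3.4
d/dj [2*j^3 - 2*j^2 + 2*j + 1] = 6*j^2 - 4*j + 2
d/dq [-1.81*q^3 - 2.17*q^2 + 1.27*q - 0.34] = -5.43*q^2 - 4.34*q + 1.27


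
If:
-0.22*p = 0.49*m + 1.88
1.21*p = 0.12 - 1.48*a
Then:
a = 0.0810810810810811 - 0.817567567567568*p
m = -0.448979591836735*p - 3.83673469387755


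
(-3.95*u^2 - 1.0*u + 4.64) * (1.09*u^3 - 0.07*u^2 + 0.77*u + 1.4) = -4.3055*u^5 - 0.8135*u^4 + 2.0861*u^3 - 6.6248*u^2 + 2.1728*u + 6.496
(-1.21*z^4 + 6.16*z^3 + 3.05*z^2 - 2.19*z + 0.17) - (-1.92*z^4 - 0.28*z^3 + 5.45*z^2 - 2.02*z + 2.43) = 0.71*z^4 + 6.44*z^3 - 2.4*z^2 - 0.17*z - 2.26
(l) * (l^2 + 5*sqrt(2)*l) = l^3 + 5*sqrt(2)*l^2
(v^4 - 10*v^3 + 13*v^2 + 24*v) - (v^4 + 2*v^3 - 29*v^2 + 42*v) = -12*v^3 + 42*v^2 - 18*v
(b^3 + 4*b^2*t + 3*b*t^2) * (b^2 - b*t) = b^5 + 3*b^4*t - b^3*t^2 - 3*b^2*t^3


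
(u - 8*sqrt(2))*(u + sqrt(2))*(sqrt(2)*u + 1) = sqrt(2)*u^3 - 13*u^2 - 23*sqrt(2)*u - 16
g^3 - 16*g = g*(g - 4)*(g + 4)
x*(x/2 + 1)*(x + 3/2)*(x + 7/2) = x^4/2 + 7*x^3/2 + 61*x^2/8 + 21*x/4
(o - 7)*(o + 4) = o^2 - 3*o - 28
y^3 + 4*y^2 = y^2*(y + 4)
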